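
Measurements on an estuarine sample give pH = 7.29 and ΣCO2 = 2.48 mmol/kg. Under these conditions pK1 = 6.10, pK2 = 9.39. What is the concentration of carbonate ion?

α₂ = 1 / (1 + [H⁺]/K2 + [H⁺]²/(K1K2)) = 1 / (1 + 10^+2.10 + 10^+0.91)
   = 1 / (1 + 125.89 + 8.1283) = 1/135.02 = 0.007406
[CO3²⁻] = α₂ × DIC = 0.007406 × 2.48 = 0.0184 mmol/kg = 18.4 μmol/kg

[CO3²⁻] = 18.4 μmol/kg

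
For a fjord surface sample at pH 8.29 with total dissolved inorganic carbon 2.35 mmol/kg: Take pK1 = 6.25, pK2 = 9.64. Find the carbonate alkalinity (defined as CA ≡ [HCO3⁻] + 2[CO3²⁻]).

CA = 2.43 mmol/kg

CA = [HCO3⁻] + 2[CO3²⁻] = (α₁ + 2α₂)·DIC
At pH 8.29: [H⁺]/K1 = 10^-2.04 = 0.0091201, K2/[H⁺] = 10^-1.35 = 0.044668
α₁ = 1/(1 + 0.0091201 + 0.044668) = 1/1.0538 = 0.9490; α₂ = α₁·K2/[H⁺] = 0.04239
α₁ + 2α₂ = 1.0337
CA = 1.0337 × 2.35 = 2.43 mmol/kg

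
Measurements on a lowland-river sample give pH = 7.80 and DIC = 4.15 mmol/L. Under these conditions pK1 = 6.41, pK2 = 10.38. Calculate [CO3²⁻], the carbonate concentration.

α₂ = 1 / (1 + [H⁺]/K2 + [H⁺]²/(K1K2)) = 1 / (1 + 10^+2.58 + 10^+1.19)
   = 1 / (1 + 380.19 + 15.488) = 1/396.68 = 0.002521
[CO3²⁻] = α₂ × DIC = 0.002521 × 4.15 = 0.0105 mmol/L = 10.5 μmol/L

[CO3²⁻] = 10.5 μmol/L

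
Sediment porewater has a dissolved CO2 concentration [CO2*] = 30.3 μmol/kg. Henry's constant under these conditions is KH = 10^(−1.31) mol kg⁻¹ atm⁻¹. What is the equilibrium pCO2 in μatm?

pCO2 = 619 μatm

KH = 10^(−1.31) = 4.898×10^-2 mol kg⁻¹ atm⁻¹
pCO2 = [CO2*]/KH = 30.3×10^-6 / 4.898×10^-2 = 6.19×10^-4 atm = 619 μatm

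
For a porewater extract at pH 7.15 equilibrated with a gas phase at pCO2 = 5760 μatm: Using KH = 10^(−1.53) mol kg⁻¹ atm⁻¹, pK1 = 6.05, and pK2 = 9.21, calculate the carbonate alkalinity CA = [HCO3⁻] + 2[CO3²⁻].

[CO2*] = KH · pCO2 = 10^(−1.53) × 5760×10^-6 = 1.700×10^-4 mol/kg
α₀ = 1/(1 + K1/[H⁺] + K1K2/[H⁺]²) = 1/(1 + 10^+1.10 + 10^-0.96) = 0.07300
DIC = [CO2*]/α₀ = 1.700×10^-4 / 0.07300 = 2.329 mmol/kg
CA = (α₁ + 2α₂)·DIC = (0.9190 + 2×0.008004) × 2.329 = 2.18 mmol/kg

CA = 2.18 mmol/kg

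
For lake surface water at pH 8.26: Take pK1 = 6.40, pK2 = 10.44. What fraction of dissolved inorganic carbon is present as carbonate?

α₂ = 1 / (1 + [H⁺]/K2 + [H⁺]²/(K1K2)) = 1 / (1 + 10^+2.18 + 10^+0.32)
   = 1 / (1 + 151.36 + 2.0893) = 1/154.45 = 0.006475

α₂ = 0.00647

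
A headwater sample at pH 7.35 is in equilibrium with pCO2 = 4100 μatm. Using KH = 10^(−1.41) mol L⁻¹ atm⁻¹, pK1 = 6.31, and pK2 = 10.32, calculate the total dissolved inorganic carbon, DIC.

[CO2*] = KH · pCO2 = 10^(−1.41) × 4100×10^-6 = 1.595×10^-4 mol/L
α₀ = 1/(1 + K1/[H⁺] + K1K2/[H⁺]²) = 1/(1 + 10^+1.04 + 10^-1.93) = 0.08350
DIC = [CO2*]/α₀ = 1.595×10^-4 / 0.08350 = 1.91 mmol/L

DIC = 1.91 mmol/L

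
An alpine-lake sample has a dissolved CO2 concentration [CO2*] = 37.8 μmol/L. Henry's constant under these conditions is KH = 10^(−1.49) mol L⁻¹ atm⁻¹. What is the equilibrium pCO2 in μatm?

KH = 10^(−1.49) = 3.236×10^-2 mol L⁻¹ atm⁻¹
pCO2 = [CO2*]/KH = 37.8×10^-6 / 3.236×10^-2 = 1.17×10^-3 atm = 1170 μatm

pCO2 = 1170 μatm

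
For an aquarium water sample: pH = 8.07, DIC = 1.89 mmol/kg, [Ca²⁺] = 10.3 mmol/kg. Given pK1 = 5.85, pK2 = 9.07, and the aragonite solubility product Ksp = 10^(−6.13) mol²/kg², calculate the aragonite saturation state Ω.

α₂ = 1 / (1 + [H⁺]/K2 + [H⁺]²/(K1K2)) = 1 / (1 + 10^+1.00 + 10^-1.22)
   = 1 / (1 + 10.000 + 0.060256) = 1/11.060 = 0.09041
[CO3²⁻] = α₂ × DIC = 0.09041 × 1.89 = 0.1709 mmol/kg
Ksp = 10^(−6.13) = 7.413×10^-7
Ω = [Ca²⁺][CO3²⁻]/Ksp = (10.3×10^-3)(1.709×10^-4) / 7.413×10^-7 = 2.37

Ω = 2.37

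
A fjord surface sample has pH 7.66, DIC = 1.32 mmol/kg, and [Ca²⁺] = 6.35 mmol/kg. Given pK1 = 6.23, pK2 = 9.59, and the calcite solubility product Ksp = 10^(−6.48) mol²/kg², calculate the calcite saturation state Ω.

α₂ = 1 / (1 + [H⁺]/K2 + [H⁺]²/(K1K2)) = 1 / (1 + 10^+1.93 + 10^+0.50)
   = 1 / (1 + 85.114 + 3.1623) = 1/89.276 = 0.01120
[CO3²⁻] = α₂ × DIC = 0.01120 × 1.32 = 0.01479 mmol/kg = 14.79 μmol/kg
Ksp = 10^(−6.48) = 3.311×10^-7
Ω = [Ca²⁺][CO3²⁻]/Ksp = (6.35×10^-3)(1.479×10^-5) / 3.311×10^-7 = 0.284

Ω = 0.284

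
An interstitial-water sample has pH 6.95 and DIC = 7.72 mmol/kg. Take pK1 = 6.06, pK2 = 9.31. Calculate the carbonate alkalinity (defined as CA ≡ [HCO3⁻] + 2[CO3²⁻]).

CA = [HCO3⁻] + 2[CO3²⁻] = (α₁ + 2α₂)·DIC
At pH 6.95: [H⁺]/K1 = 10^-0.89 = 0.12882, K2/[H⁺] = 10^-2.36 = 0.0043652
α₁ = 1/(1 + 0.12882 + 0.0043652) = 1/1.1332 = 0.8825; α₂ = α₁·K2/[H⁺] = 0.003852
α₁ + 2α₂ = 0.8902
CA = 0.8902 × 7.72 = 6.87 mmol/kg

CA = 6.87 mmol/kg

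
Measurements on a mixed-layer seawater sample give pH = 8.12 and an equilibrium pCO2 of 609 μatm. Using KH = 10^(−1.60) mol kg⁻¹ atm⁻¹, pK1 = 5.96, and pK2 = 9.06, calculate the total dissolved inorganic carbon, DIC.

[CO2*] = KH · pCO2 = 10^(−1.60) × 609×10^-6 = 1.530×10^-5 mol/kg
α₀ = 1/(1 + K1/[H⁺] + K1K2/[H⁺]²) = 1/(1 + 10^+2.16 + 10^+1.22) = 0.006168
DIC = [CO2*]/α₀ = 1.530×10^-5 / 0.006168 = 2.48 mmol/kg

DIC = 2.48 mmol/kg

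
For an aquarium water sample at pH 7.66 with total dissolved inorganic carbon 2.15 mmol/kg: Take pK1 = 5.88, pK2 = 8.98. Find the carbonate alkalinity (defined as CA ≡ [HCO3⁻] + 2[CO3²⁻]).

CA = [HCO3⁻] + 2[CO3²⁻] = (α₁ + 2α₂)·DIC
At pH 7.66: [H⁺]/K1 = 10^-1.78 = 0.016596, K2/[H⁺] = 10^-1.32 = 0.047863
α₁ = 1/(1 + 0.016596 + 0.047863) = 1/1.0645 = 0.9394; α₂ = α₁·K2/[H⁺] = 0.04496
α₁ + 2α₂ = 1.0294
CA = 1.0294 × 2.15 = 2.21 mmol/kg

CA = 2.21 mmol/kg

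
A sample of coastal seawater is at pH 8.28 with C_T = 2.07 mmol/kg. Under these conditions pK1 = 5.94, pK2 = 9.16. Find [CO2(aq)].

[CO2*] = 8.33 μmol/kg

α₀ = 1 / (1 + K1/[H⁺] + K1K2/[H⁺]²) = 1 / (1 + 10^+2.34 + 10^+1.46)
   = 1 / (1 + 218.78 + 28.840) = 1/248.62 = 0.004022
[CO2*] = α₀ × DIC = 0.004022 × 2.07 = 0.00833 mmol/kg = 8.33 μmol/kg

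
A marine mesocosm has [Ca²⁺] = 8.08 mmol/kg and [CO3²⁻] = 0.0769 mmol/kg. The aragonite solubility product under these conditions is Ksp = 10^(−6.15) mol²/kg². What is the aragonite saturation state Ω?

Ksp = 10^(−6.15) = 7.079×10^-7
Ω = [Ca²⁺][CO3²⁻]/Ksp = (8.08×10^-3)(0.0769×10^-3) / 7.079×10^-7 = 0.878

Ω = 0.878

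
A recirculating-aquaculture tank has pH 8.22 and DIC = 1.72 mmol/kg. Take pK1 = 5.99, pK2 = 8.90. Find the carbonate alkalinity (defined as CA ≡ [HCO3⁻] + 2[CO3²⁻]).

CA = [HCO3⁻] + 2[CO3²⁻] = (α₁ + 2α₂)·DIC
At pH 8.22: [H⁺]/K1 = 10^-2.23 = 0.0058884, K2/[H⁺] = 10^-0.68 = 0.20893
α₁ = 1/(1 + 0.0058884 + 0.20893) = 1/1.2148 = 0.8232; α₂ = α₁·K2/[H⁺] = 0.1720
α₁ + 2α₂ = 1.1671
CA = 1.1671 × 1.72 = 2.01 mmol/kg

CA = 2.01 mmol/kg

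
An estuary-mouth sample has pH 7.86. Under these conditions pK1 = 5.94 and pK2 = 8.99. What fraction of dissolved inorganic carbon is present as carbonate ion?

α₂ = 0.0683

α₂ = 1 / (1 + [H⁺]/K2 + [H⁺]²/(K1K2)) = 1 / (1 + 10^+1.13 + 10^-0.79)
   = 1 / (1 + 13.490 + 0.16218) = 1/14.652 = 0.06825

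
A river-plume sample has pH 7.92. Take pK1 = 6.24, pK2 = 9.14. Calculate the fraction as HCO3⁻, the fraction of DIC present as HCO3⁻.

α₁ = 1 / (1 + [H⁺]/K1 + K2/[H⁺]) = 1 / (1 + 10^-1.68 + 10^-1.22)
   = 1 / (1 + 0.020893 + 0.060256) = 1/1.0811 = 0.9249

α₁ = 0.925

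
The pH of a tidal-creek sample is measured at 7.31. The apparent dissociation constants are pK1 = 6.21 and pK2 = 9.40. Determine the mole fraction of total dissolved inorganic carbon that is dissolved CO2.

α₀ = 1 / (1 + K1/[H⁺] + K1K2/[H⁺]²) = 1 / (1 + 10^+1.10 + 10^-0.99)
   = 1 / (1 + 12.589 + 0.10233) = 1/13.692 = 0.07304

α₀ = 0.0730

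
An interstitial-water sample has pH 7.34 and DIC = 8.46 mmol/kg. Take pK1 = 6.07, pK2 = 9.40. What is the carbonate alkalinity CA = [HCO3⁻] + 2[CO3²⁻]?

CA = [HCO3⁻] + 2[CO3²⁻] = (α₁ + 2α₂)·DIC
At pH 7.34: [H⁺]/K1 = 10^-1.27 = 0.053703, K2/[H⁺] = 10^-2.06 = 0.0087096
α₁ = 1/(1 + 0.053703 + 0.0087096) = 1/1.0624 = 0.9413; α₂ = α₁·K2/[H⁺] = 0.008198
α₁ + 2α₂ = 0.9576
CA = 0.9576 × 8.46 = 8.10 mmol/kg

CA = 8.10 mmol/kg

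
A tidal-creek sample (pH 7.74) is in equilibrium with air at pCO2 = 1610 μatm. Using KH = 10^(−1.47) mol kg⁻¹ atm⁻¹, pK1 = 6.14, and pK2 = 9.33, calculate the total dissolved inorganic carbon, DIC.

DIC = 2.28 mmol/kg

[CO2*] = KH · pCO2 = 10^(−1.47) × 1610×10^-6 = 5.455×10^-5 mol/kg
α₀ = 1/(1 + K1/[H⁺] + K1K2/[H⁺]²) = 1/(1 + 10^+1.60 + 10^+0.01) = 0.02390
DIC = [CO2*]/α₀ = 5.455×10^-5 / 0.02390 = 2.28 mmol/kg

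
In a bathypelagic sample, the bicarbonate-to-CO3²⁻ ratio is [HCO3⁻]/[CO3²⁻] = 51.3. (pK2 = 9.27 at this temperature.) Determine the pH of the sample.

From K2 = [H⁺][CO3²⁻]/[HCO3⁻]:  pH = pK2 − log₁₀([HCO3⁻]/[CO3²⁻])
log₁₀(51.3) = +1.710
pH = 9.27 − (+1.710) = 7.56

pH = 7.56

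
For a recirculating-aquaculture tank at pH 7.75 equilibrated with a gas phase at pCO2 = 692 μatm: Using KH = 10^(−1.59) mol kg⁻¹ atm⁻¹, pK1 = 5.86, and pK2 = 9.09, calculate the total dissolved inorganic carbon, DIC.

[CO2*] = KH · pCO2 = 10^(−1.59) × 692×10^-6 = 1.779×10^-5 mol/kg
α₀ = 1/(1 + K1/[H⁺] + K1K2/[H⁺]²) = 1/(1 + 10^+1.89 + 10^+0.55) = 0.01217
DIC = [CO2*]/α₀ = 1.779×10^-5 / 0.01217 = 1.46 mmol/kg

DIC = 1.46 mmol/kg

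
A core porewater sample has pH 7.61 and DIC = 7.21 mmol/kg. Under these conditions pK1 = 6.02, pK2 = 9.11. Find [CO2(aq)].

α₀ = 1 / (1 + K1/[H⁺] + K1K2/[H⁺]²) = 1 / (1 + 10^+1.59 + 10^+0.09)
   = 1 / (1 + 38.905 + 1.2303) = 1/41.135 = 0.02431
[CO2*] = α₀ × DIC = 0.02431 × 7.21 = 0.175 mmol/kg

[CO2*] = 0.175 mmol/kg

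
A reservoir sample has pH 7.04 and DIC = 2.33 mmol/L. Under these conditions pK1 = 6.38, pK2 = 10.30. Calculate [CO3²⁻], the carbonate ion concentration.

[CO3²⁻] = 1.05 μmol/L

α₂ = 1 / (1 + [H⁺]/K2 + [H⁺]²/(K1K2)) = 1 / (1 + 10^+3.26 + 10^+2.60)
   = 1 / (1 + 1819.7 + 398.11) = 1/2218.8 = 0.0004507
[CO3²⁻] = α₂ × DIC = 0.0004507 × 2.33 = 0.00105 mmol/L = 1.05 μmol/L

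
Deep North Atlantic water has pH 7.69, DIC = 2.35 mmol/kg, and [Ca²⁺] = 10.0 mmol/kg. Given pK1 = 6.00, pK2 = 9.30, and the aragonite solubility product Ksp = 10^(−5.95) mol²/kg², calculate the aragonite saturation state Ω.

Ω = 0.492

α₂ = 1 / (1 + [H⁺]/K2 + [H⁺]²/(K1K2)) = 1 / (1 + 10^+1.61 + 10^-0.08)
   = 1 / (1 + 40.738 + 0.83176) = 1/42.570 = 0.02349
[CO3²⁻] = α₂ × DIC = 0.02349 × 2.35 = 0.05520 mmol/kg
Ksp = 10^(−5.95) = 1.122×10^-6
Ω = [Ca²⁺][CO3²⁻]/Ksp = (10.0×10^-3)(5.520×10^-5) / 1.122×10^-6 = 0.492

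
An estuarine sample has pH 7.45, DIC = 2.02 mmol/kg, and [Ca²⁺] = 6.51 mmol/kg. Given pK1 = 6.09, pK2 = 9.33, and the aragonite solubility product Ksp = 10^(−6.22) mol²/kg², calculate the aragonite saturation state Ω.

Ω = 0.272

α₂ = 1 / (1 + [H⁺]/K2 + [H⁺]²/(K1K2)) = 1 / (1 + 10^+1.88 + 10^+0.52)
   = 1 / (1 + 75.858 + 3.3113) = 1/80.169 = 0.01247
[CO3²⁻] = α₂ × DIC = 0.01247 × 2.02 = 0.02520 mmol/kg
Ksp = 10^(−6.22) = 6.026×10^-7
Ω = [Ca²⁺][CO3²⁻]/Ksp = (6.51×10^-3)(2.520×10^-5) / 6.026×10^-7 = 0.272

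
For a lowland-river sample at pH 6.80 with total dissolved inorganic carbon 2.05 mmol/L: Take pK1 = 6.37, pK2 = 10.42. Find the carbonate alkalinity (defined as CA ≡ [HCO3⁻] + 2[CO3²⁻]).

CA = [HCO3⁻] + 2[CO3²⁻] = (α₁ + 2α₂)·DIC
At pH 6.80: [H⁺]/K1 = 10^-0.43 = 0.37154, K2/[H⁺] = 10^-3.62 = 0.00023988
α₁ = 1/(1 + 0.37154 + 0.00023988) = 1/1.3718 = 0.7290; α₂ = α₁·K2/[H⁺] = 0.0001749
α₁ + 2α₂ = 0.7293
CA = 0.7293 × 2.05 = 1.50 mmol/L

CA = 1.50 mmol/L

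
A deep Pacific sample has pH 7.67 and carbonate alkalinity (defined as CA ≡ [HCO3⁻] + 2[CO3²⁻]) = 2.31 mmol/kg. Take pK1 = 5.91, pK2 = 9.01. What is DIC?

DIC = 2.25 mmol/kg

CA = [HCO3⁻] + 2[CO3²⁻] = (α₁ + 2α₂)·DIC
At pH 7.67: [H⁺]/K1 = 10^-1.76 = 0.017378, K2/[H⁺] = 10^-1.34 = 0.045709
α₁ = 1/(1 + 0.017378 + 0.045709) = 1/1.0631 = 0.9407; α₂ = α₁·K2/[H⁺] = 0.04300
α₁ + 2α₂ = 1.0266
DIC = CA / (α₁ + 2α₂) = 2.31 / 1.0266 = 2.25 mmol/kg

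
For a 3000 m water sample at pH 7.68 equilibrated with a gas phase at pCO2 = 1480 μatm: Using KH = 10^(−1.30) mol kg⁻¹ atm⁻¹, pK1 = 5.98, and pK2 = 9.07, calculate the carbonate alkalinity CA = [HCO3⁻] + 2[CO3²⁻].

CA = 4.02 mmol/kg

[CO2*] = KH · pCO2 = 10^(−1.30) × 1480×10^-6 = 7.418×10^-5 mol/kg
α₀ = 1/(1 + K1/[H⁺] + K1K2/[H⁺]²) = 1/(1 + 10^+1.70 + 10^+0.31) = 0.01881
DIC = [CO2*]/α₀ = 7.418×10^-5 / 0.01881 = 3.943 mmol/kg
CA = (α₁ + 2α₂)·DIC = (0.9428 + 2×0.03841) × 3.943 = 4.02 mmol/kg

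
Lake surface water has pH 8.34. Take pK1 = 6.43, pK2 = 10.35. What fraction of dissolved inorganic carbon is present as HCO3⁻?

α₁ = 1 / (1 + [H⁺]/K1 + K2/[H⁺]) = 1 / (1 + 10^-1.91 + 10^-2.01)
   = 1 / (1 + 0.012303 + 0.0097724) = 1/1.0221 = 0.9784

α₁ = 0.978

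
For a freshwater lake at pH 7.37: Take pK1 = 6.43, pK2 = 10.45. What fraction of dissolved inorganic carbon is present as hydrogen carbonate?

α₁ = 1 / (1 + [H⁺]/K1 + K2/[H⁺]) = 1 / (1 + 10^-0.94 + 10^-3.08)
   = 1 / (1 + 0.11482 + 0.00083176) = 1/1.1156 = 0.8963

α₁ = 0.896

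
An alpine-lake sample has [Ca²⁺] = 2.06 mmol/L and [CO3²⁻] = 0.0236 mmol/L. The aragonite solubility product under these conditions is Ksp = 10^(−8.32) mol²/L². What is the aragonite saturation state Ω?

Ksp = 10^(−8.32) = 4.786×10^-9
Ω = [Ca²⁺][CO3²⁻]/Ksp = (2.06×10^-3)(0.0236×10^-3) / 4.786×10^-9 = 10.2

Ω = 10.2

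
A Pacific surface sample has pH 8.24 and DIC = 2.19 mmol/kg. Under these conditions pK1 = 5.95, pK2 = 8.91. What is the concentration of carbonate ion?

α₂ = 1 / (1 + [H⁺]/K2 + [H⁺]²/(K1K2)) = 1 / (1 + 10^+0.67 + 10^-1.62)
   = 1 / (1 + 4.6774 + 0.023988) = 1/5.7013 = 0.1754
[CO3²⁻] = α₂ × DIC = 0.1754 × 2.19 = 0.384 mmol/kg

[CO3²⁻] = 0.384 mmol/kg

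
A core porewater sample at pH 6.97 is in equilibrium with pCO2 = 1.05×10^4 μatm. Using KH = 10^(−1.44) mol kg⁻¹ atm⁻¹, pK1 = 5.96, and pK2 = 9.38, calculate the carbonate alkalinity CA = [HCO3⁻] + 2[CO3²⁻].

[CO2*] = KH · pCO2 = 10^(−1.44) × 1.05×10^4×10^-6 = 3.812×10^-4 mol/kg
α₀ = 1/(1 + K1/[H⁺] + K1K2/[H⁺]²) = 1/(1 + 10^+1.01 + 10^-1.40) = 0.08871
DIC = [CO2*]/α₀ = 3.812×10^-4 / 0.08871 = 4.298 mmol/kg
CA = (α₁ + 2α₂)·DIC = (0.9078 + 2×0.003532) × 4.298 = 3.93 mmol/kg

CA = 3.93 mmol/kg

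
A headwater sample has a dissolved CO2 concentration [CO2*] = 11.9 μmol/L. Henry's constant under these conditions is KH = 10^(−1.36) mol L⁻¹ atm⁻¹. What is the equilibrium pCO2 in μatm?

pCO2 = 273 μatm

KH = 10^(−1.36) = 4.365×10^-2 mol L⁻¹ atm⁻¹
pCO2 = [CO2*]/KH = 11.9×10^-6 / 4.365×10^-2 = 2.73×10^-4 atm = 273 μatm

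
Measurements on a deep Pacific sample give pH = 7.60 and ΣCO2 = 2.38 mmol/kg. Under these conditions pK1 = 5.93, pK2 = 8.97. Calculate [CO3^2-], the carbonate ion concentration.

α₂ = 1 / (1 + [H⁺]/K2 + [H⁺]²/(K1K2)) = 1 / (1 + 10^+1.37 + 10^-0.30)
   = 1 / (1 + 23.442 + 0.50119) = 1/24.943 = 0.04009
[CO3²⁻] = α₂ × DIC = 0.04009 × 2.38 = 0.0954 mmol/kg

[CO3²⁻] = 0.0954 mmol/kg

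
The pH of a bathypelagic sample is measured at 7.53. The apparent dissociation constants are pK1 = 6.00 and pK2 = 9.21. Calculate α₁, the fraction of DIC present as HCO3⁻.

α₁ = 1 / (1 + [H⁺]/K1 + K2/[H⁺]) = 1 / (1 + 10^-1.53 + 10^-1.68)
   = 1 / (1 + 0.029512 + 0.020893) = 1/1.0504 = 0.9520

α₁ = 0.952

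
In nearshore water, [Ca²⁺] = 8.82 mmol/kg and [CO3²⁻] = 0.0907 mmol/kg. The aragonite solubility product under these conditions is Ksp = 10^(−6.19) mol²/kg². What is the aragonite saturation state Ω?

Ksp = 10^(−6.19) = 6.457×10^-7
Ω = [Ca²⁺][CO3²⁻]/Ksp = (8.82×10^-3)(0.0907×10^-3) / 6.457×10^-7 = 1.24

Ω = 1.24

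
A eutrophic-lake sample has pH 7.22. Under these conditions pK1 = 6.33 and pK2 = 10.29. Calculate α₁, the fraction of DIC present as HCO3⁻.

α₁ = 0.885

α₁ = 1 / (1 + [H⁺]/K1 + K2/[H⁺]) = 1 / (1 + 10^-0.89 + 10^-3.07)
   = 1 / (1 + 0.12882 + 0.00085114) = 1/1.1297 = 0.8852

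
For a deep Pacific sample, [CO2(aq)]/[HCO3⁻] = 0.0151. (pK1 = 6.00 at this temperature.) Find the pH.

From K1 = [H⁺][HCO3⁻]/[CO2(aq)]:  pH = pK1 − log₁₀([CO2(aq)]/[HCO3⁻])
log₁₀(0.0151) = -1.821
pH = 6.00 − (-1.821) = 7.82

pH = 7.82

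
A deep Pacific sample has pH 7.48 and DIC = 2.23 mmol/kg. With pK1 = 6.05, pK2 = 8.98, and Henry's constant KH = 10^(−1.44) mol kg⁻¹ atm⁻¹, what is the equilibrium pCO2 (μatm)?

α₀ = 1 / (1 + K1/[H⁺] + K1K2/[H⁺]²) = 1 / (1 + 10^+1.43 + 10^-0.07)
   = 1 / (1 + 26.915 + 0.85114) = 1/28.766 = 0.03476
[CO2*] = α₀ × DIC = 0.03476 × 2.23 = 0.07752 mmol/kg
pCO2 = [CO2*]/KH = 7.752×10^-5 / 3.631×10^-2 = 2140 μatm

pCO2 = 2140 μatm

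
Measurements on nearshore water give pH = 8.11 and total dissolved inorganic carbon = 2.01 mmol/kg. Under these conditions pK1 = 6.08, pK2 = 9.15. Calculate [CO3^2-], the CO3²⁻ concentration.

[CO3²⁻] = 0.167 mmol/kg

α₂ = 1 / (1 + [H⁺]/K2 + [H⁺]²/(K1K2)) = 1 / (1 + 10^+1.04 + 10^-0.99)
   = 1 / (1 + 10.965 + 0.10233) = 1/12.067 = 0.08287
[CO3²⁻] = α₂ × DIC = 0.08287 × 2.01 = 0.167 mmol/kg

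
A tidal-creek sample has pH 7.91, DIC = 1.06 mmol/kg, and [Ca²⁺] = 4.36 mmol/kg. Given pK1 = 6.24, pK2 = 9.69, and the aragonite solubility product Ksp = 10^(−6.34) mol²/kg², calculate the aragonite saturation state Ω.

α₂ = 1 / (1 + [H⁺]/K2 + [H⁺]²/(K1K2)) = 1 / (1 + 10^+1.78 + 10^+0.11)
   = 1 / (1 + 60.256 + 1.2882) = 1/62.544 = 0.01599
[CO3²⁻] = α₂ × DIC = 0.01599 × 1.06 = 0.01695 mmol/kg = 16.95 μmol/kg
Ksp = 10^(−6.34) = 4.571×10^-7
Ω = [Ca²⁺][CO3²⁻]/Ksp = (4.36×10^-3)(1.695×10^-5) / 4.571×10^-7 = 0.162

Ω = 0.162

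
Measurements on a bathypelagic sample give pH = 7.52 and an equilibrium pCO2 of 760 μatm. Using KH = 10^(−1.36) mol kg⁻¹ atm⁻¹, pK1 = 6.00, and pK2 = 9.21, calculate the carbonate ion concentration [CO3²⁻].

[CO2*] = KH · pCO2 = 10^(−1.36) × 760×10^-6 = 3.318×10^-5 mol/kg
α₀ = 1/(1 + K1/[H⁺] + K1K2/[H⁺]²) = 1/(1 + 10^+1.52 + 10^-0.17) = 0.02874
DIC = [CO2*]/α₀ = 3.318×10^-5 / 0.02874 = 1.154 mmol/kg
[CO3²⁻] = α₂·DIC; α₂ = 0.01943, so [CO3²⁻] = 0.01943 × 1.154 = 0.0224 mmol/kg

[CO3²⁻] = 0.0224 mmol/kg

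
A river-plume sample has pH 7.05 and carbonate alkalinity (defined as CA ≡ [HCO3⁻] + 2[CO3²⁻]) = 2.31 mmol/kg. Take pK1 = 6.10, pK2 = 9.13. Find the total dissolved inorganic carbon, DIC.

CA = [HCO3⁻] + 2[CO3²⁻] = (α₁ + 2α₂)·DIC
At pH 7.05: [H⁺]/K1 = 10^-0.95 = 0.11220, K2/[H⁺] = 10^-2.08 = 0.0083176
α₁ = 1/(1 + 0.11220 + 0.0083176) = 1/1.1205 = 0.8924; α₂ = α₁·K2/[H⁺] = 0.007423
α₁ + 2α₂ = 0.9073
DIC = CA / (α₁ + 2α₂) = 2.31 / 0.9073 = 2.55 mmol/kg

DIC = 2.55 mmol/kg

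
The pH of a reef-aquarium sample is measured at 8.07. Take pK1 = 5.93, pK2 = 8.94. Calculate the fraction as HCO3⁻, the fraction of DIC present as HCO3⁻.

α₁ = 1 / (1 + [H⁺]/K1 + K2/[H⁺]) = 1 / (1 + 10^-2.14 + 10^-0.87)
   = 1 / (1 + 0.0072444 + 0.13490) = 1/1.1421 = 0.8755

α₁ = 0.876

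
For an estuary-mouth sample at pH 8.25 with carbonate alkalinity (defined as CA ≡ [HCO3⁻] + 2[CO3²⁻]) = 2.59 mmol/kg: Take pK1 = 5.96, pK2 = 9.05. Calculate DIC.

DIC = 2.29 mmol/kg

CA = [HCO3⁻] + 2[CO3²⁻] = (α₁ + 2α₂)·DIC
At pH 8.25: [H⁺]/K1 = 10^-2.29 = 0.0051286, K2/[H⁺] = 10^-0.80 = 0.15849
α₁ = 1/(1 + 0.0051286 + 0.15849) = 1/1.1636 = 0.8594; α₂ = α₁·K2/[H⁺] = 0.1362
α₁ + 2α₂ = 1.1318
DIC = CA / (α₁ + 2α₂) = 2.59 / 1.1318 = 2.29 mmol/kg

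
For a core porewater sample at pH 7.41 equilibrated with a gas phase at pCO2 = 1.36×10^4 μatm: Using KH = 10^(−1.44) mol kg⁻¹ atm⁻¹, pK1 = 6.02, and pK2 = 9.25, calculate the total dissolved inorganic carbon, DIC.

DIC = 12.8 mmol/kg

[CO2*] = KH · pCO2 = 10^(−1.44) × 1.36×10^4×10^-6 = 4.938×10^-4 mol/kg
α₀ = 1/(1 + K1/[H⁺] + K1K2/[H⁺]²) = 1/(1 + 10^+1.39 + 10^-0.45) = 0.03861
DIC = [CO2*]/α₀ = 4.938×10^-4 / 0.03861 = 12.8 mmol/kg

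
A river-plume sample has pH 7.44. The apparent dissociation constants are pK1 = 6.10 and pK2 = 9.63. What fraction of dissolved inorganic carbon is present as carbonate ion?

α₂ = 0.00614

α₂ = 1 / (1 + [H⁺]/K2 + [H⁺]²/(K1K2)) = 1 / (1 + 10^+2.19 + 10^+0.85)
   = 1 / (1 + 154.88 + 7.0795) = 1/162.96 = 0.006136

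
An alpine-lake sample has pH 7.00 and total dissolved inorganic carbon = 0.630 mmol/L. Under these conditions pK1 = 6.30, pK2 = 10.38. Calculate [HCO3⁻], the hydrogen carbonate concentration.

[HCO3⁻] = 0.525 mmol/L

α₁ = 1 / (1 + [H⁺]/K1 + K2/[H⁺]) = 1 / (1 + 10^-0.70 + 10^-3.38)
   = 1 / (1 + 0.19953 + 0.00041687) = 1/1.1999 = 0.8334
[HCO3⁻] = α₁ × DIC = 0.8334 × 0.630 = 0.525 mmol/L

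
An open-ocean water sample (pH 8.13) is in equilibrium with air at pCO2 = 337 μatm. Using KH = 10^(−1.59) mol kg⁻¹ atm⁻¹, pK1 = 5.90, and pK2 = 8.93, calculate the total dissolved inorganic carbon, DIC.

DIC = 1.71 mmol/kg

[CO2*] = KH · pCO2 = 10^(−1.59) × 337×10^-6 = 8.662×10^-6 mol/kg
α₀ = 1/(1 + K1/[H⁺] + K1K2/[H⁺]²) = 1/(1 + 10^+2.23 + 10^+1.43) = 0.005057
DIC = [CO2*]/α₀ = 8.662×10^-6 / 0.005057 = 1.71 mmol/kg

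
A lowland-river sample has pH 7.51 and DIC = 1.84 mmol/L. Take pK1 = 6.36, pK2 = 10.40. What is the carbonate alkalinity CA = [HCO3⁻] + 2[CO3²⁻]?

CA = [HCO3⁻] + 2[CO3²⁻] = (α₁ + 2α₂)·DIC
At pH 7.51: [H⁺]/K1 = 10^-1.15 = 0.070795, K2/[H⁺] = 10^-2.89 = 0.0012882
α₁ = 1/(1 + 0.070795 + 0.0012882) = 1/1.0721 = 0.9328; α₂ = α₁·K2/[H⁺] = 0.001202
α₁ + 2α₂ = 0.9352
CA = 0.9352 × 1.84 = 1.72 mmol/L

CA = 1.72 mmol/L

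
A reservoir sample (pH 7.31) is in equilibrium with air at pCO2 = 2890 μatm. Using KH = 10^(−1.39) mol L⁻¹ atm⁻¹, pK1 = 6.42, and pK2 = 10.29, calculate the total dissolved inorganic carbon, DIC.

DIC = 1.03 mmol/L

[CO2*] = KH · pCO2 = 10^(−1.39) × 2890×10^-6 = 1.177×10^-4 mol/L
α₀ = 1/(1 + K1/[H⁺] + K1K2/[H⁺]²) = 1/(1 + 10^+0.89 + 10^-2.09) = 0.1140
DIC = [CO2*]/α₀ = 1.177×10^-4 / 0.1140 = 1.03 mmol/L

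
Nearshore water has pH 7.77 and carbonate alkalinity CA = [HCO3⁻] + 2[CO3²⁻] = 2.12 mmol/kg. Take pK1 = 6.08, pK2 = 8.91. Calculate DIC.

CA = [HCO3⁻] + 2[CO3²⁻] = (α₁ + 2α₂)·DIC
At pH 7.77: [H⁺]/K1 = 10^-1.69 = 0.020417, K2/[H⁺] = 10^-1.14 = 0.072444
α₁ = 1/(1 + 0.020417 + 0.072444) = 1/1.0929 = 0.9150; α₂ = α₁·K2/[H⁺] = 0.06629
α₁ + 2α₂ = 1.0476
DIC = CA / (α₁ + 2α₂) = 2.12 / 1.0476 = 2.02 mmol/kg

DIC = 2.02 mmol/kg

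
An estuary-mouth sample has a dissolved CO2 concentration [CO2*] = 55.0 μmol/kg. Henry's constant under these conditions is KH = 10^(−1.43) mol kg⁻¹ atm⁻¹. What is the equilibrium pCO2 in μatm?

pCO2 = 1480 μatm

KH = 10^(−1.43) = 3.715×10^-2 mol kg⁻¹ atm⁻¹
pCO2 = [CO2*]/KH = 55.0×10^-6 / 3.715×10^-2 = 1.48×10^-3 atm = 1480 μatm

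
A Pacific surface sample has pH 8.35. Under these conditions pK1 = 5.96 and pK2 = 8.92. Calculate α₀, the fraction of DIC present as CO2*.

α₀ = 1 / (1 + K1/[H⁺] + K1K2/[H⁺]²) = 1 / (1 + 10^+2.39 + 10^+1.82)
   = 1 / (1 + 245.47 + 66.069) = 1/312.54 = 0.003200

α₀ = 0.00320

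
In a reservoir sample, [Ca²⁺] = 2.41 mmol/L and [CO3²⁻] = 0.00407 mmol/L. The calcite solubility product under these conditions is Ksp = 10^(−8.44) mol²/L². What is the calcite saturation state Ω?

Ω = 2.70

Ksp = 10^(−8.44) = 3.631×10^-9
Ω = [Ca²⁺][CO3²⁻]/Ksp = (2.41×10^-3)(0.00407×10^-3) / 3.631×10^-9 = 2.70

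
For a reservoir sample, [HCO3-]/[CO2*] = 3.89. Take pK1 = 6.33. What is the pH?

pH = 6.92

From K1 = [H⁺][HCO3-]/[CO2*]:  pH = pK1 + log₁₀([HCO3-]/[CO2*])
log₁₀(3.89) = +0.590
pH = 6.33 + (+0.590) = 6.92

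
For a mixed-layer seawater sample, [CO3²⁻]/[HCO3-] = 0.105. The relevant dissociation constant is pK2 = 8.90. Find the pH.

From K2 = [H⁺][CO3²⁻]/[HCO3-]:  pH = pK2 + log₁₀([CO3²⁻]/[HCO3-])
log₁₀(0.105) = -0.979
pH = 8.90 + (-0.979) = 7.92

pH = 7.92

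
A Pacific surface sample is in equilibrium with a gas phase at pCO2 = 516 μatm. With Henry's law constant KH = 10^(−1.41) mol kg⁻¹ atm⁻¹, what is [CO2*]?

[CO2*] = 20.1 μmol/kg

KH = 10^(−1.41) = 3.890×10^-2 mol kg⁻¹ atm⁻¹
[CO2*] = KH · pCO2 = 3.890×10^-2 × 516×10^-6 atm = 2.01×10^-5 mol/kg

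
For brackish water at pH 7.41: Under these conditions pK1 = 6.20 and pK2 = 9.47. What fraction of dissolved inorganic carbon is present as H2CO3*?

α₀ = 1 / (1 + K1/[H⁺] + K1K2/[H⁺]²) = 1 / (1 + 10^+1.21 + 10^-0.85)
   = 1 / (1 + 16.218 + 0.14125) = 1/17.359 = 0.05761

α₀ = 0.0576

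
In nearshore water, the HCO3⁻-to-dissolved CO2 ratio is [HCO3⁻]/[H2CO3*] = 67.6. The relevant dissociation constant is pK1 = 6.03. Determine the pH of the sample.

pH = 7.86

From K1 = [H⁺][HCO3⁻]/[H2CO3*]:  pH = pK1 + log₁₀([HCO3⁻]/[H2CO3*])
log₁₀(67.6) = +1.830
pH = 6.03 + (+1.830) = 7.86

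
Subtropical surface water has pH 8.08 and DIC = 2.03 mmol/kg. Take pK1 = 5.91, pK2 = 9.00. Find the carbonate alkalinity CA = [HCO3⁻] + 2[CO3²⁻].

CA = [HCO3⁻] + 2[CO3²⁻] = (α₁ + 2α₂)·DIC
At pH 8.08: [H⁺]/K1 = 10^-2.17 = 0.0067608, K2/[H⁺] = 10^-0.92 = 0.12023
α₁ = 1/(1 + 0.0067608 + 0.12023) = 1/1.1270 = 0.8873; α₂ = α₁·K2/[H⁺] = 0.1067
α₁ + 2α₂ = 1.1007
CA = 1.1007 × 2.03 = 2.23 mmol/kg

CA = 2.23 mmol/kg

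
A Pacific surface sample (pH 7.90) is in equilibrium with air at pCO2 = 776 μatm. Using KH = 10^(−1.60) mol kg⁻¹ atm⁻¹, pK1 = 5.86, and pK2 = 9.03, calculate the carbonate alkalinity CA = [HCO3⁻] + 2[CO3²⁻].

CA = 2.45 mmol/kg

[CO2*] = KH · pCO2 = 10^(−1.60) × 776×10^-6 = 1.949×10^-5 mol/kg
α₀ = 1/(1 + K1/[H⁺] + K1K2/[H⁺]²) = 1/(1 + 10^+2.04 + 10^+0.91) = 0.008419
DIC = [CO2*]/α₀ = 1.949×10^-5 / 0.008419 = 2.315 mmol/kg
CA = (α₁ + 2α₂)·DIC = (0.9231 + 2×0.06843) × 2.315 = 2.45 mmol/kg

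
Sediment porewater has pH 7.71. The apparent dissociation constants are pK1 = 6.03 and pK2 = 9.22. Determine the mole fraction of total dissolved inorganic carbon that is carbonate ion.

α₂ = 1 / (1 + [H⁺]/K2 + [H⁺]²/(K1K2)) = 1 / (1 + 10^+1.51 + 10^-0.17)
   = 1 / (1 + 32.359 + 0.67608) = 1/34.035 = 0.02938

α₂ = 0.0294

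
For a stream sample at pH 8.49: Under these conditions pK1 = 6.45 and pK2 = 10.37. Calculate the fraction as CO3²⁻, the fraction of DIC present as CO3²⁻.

α₂ = 1 / (1 + [H⁺]/K2 + [H⁺]²/(K1K2)) = 1 / (1 + 10^+1.88 + 10^-0.16)
   = 1 / (1 + 75.858 + 0.69183) = 1/77.550 = 0.01289

α₂ = 0.0129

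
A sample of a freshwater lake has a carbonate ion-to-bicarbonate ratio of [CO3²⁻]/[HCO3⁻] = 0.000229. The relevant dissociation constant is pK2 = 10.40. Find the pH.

pH = 6.76

From K2 = [H⁺][CO3²⁻]/[HCO3⁻]:  pH = pK2 + log₁₀([CO3²⁻]/[HCO3⁻])
log₁₀(0.000229) = -3.640
pH = 10.40 + (-3.640) = 6.76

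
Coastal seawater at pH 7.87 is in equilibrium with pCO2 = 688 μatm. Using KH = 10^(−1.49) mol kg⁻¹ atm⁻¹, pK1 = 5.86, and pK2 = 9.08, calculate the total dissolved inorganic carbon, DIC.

DIC = 2.44 mmol/kg

[CO2*] = KH · pCO2 = 10^(−1.49) × 688×10^-6 = 2.226×10^-5 mol/kg
α₀ = 1/(1 + K1/[H⁺] + K1K2/[H⁺]²) = 1/(1 + 10^+2.01 + 10^+0.80) = 0.009121
DIC = [CO2*]/α₀ = 2.226×10^-5 / 0.009121 = 2.44 mmol/kg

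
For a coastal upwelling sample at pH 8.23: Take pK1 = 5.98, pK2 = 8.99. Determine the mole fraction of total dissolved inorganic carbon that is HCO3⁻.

α₁ = 1 / (1 + [H⁺]/K1 + K2/[H⁺]) = 1 / (1 + 10^-2.25 + 10^-0.76)
   = 1 / (1 + 0.0056234 + 0.17378) = 1/1.1794 = 0.8479

α₁ = 0.848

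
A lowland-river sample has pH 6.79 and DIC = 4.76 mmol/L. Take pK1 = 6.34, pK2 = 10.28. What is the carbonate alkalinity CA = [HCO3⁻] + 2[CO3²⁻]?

CA = 3.51 mmol/L

CA = [HCO3⁻] + 2[CO3²⁻] = (α₁ + 2α₂)·DIC
At pH 6.79: [H⁺]/K1 = 10^-0.45 = 0.35481, K2/[H⁺] = 10^-3.49 = 0.00032359
α₁ = 1/(1 + 0.35481 + 0.00032359) = 1/1.3551 = 0.7379; α₂ = α₁·K2/[H⁺] = 0.0002388
α₁ + 2α₂ = 0.7384
CA = 0.7384 × 4.76 = 3.51 mmol/L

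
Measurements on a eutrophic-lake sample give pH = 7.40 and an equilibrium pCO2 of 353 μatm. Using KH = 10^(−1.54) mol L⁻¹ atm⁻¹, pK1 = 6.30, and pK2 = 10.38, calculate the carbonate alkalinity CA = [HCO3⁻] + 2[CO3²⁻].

[CO2*] = KH · pCO2 = 10^(−1.54) × 353×10^-6 = 1.018×10^-5 mol/L
α₀ = 1/(1 + K1/[H⁺] + K1K2/[H⁺]²) = 1/(1 + 10^+1.10 + 10^-1.88) = 0.07352
DIC = [CO2*]/α₀ = 1.018×10^-5 / 0.07352 = 0.1385 mmol/L
CA = (α₁ + 2α₂)·DIC = (0.9255 + 2×0.0009691) × 0.1385 = 0.128 mmol/L

CA = 0.128 mmol/L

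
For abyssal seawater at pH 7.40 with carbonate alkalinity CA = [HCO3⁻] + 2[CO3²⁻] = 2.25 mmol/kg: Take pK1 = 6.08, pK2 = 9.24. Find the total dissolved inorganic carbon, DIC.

CA = [HCO3⁻] + 2[CO3²⁻] = (α₁ + 2α₂)·DIC
At pH 7.40: [H⁺]/K1 = 10^-1.32 = 0.047863, K2/[H⁺] = 10^-1.84 = 0.014454
α₁ = 1/(1 + 0.047863 + 0.014454) = 1/1.0623 = 0.9413; α₂ = α₁·K2/[H⁺] = 0.01361
α₁ + 2α₂ = 0.9686
DIC = CA / (α₁ + 2α₂) = 2.25 / 0.9686 = 2.32 mmol/kg

DIC = 2.32 mmol/kg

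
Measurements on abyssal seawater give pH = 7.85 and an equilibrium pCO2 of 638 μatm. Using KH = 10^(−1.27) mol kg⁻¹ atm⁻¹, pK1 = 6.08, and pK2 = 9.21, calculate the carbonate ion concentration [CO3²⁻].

[CO2*] = KH · pCO2 = 10^(−1.27) × 638×10^-6 = 3.426×10^-5 mol/kg
α₀ = 1/(1 + K1/[H⁺] + K1K2/[H⁺]²) = 1/(1 + 10^+1.77 + 10^+0.41) = 0.01601
DIC = [CO2*]/α₀ = 3.426×10^-5 / 0.01601 = 2.140 mmol/kg
[CO3²⁻] = α₂·DIC; α₂ = 0.04116, so [CO3²⁻] = 0.04116 × 2.140 = 0.0881 mmol/kg

[CO3²⁻] = 0.0881 mmol/kg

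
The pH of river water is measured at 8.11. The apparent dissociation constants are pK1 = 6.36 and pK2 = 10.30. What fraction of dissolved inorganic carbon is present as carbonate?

α₂ = 1 / (1 + [H⁺]/K2 + [H⁺]²/(K1K2)) = 1 / (1 + 10^+2.19 + 10^+0.44)
   = 1 / (1 + 154.88 + 2.7542) = 1/158.64 = 0.006304

α₂ = 0.00630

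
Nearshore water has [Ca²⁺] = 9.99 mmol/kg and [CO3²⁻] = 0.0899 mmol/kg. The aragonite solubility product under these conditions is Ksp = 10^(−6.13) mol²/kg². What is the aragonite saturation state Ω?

Ksp = 10^(−6.13) = 7.413×10^-7
Ω = [Ca²⁺][CO3²⁻]/Ksp = (9.99×10^-3)(0.0899×10^-3) / 7.413×10^-7 = 1.21

Ω = 1.21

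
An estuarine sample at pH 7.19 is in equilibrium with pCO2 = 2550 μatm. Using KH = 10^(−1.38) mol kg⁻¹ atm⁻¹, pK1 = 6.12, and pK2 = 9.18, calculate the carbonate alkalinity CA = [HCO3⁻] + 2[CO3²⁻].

CA = 1.27 mmol/kg

[CO2*] = KH · pCO2 = 10^(−1.38) × 2550×10^-6 = 1.063×10^-4 mol/kg
α₀ = 1/(1 + K1/[H⁺] + K1K2/[H⁺]²) = 1/(1 + 10^+1.07 + 10^-0.92) = 0.07770
DIC = [CO2*]/α₀ = 1.063×10^-4 / 0.07770 = 1.368 mmol/kg
CA = (α₁ + 2α₂)·DIC = (0.9130 + 2×0.009342) × 1.368 = 1.27 mmol/kg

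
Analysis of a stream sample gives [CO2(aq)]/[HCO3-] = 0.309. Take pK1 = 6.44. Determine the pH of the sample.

From K1 = [H⁺][HCO3-]/[CO2(aq)]:  pH = pK1 − log₁₀([CO2(aq)]/[HCO3-])
log₁₀(0.309) = -0.510
pH = 6.44 − (-0.510) = 6.95

pH = 6.95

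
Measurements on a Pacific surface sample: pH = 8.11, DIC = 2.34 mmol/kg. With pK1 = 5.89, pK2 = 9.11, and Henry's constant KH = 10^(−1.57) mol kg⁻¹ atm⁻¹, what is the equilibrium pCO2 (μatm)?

α₀ = 1 / (1 + K1/[H⁺] + K1K2/[H⁺]²) = 1 / (1 + 10^+2.22 + 10^+1.22)
   = 1 / (1 + 165.96 + 16.596) = 1/183.55 = 0.005448
[CO2*] = α₀ × DIC = 0.005448 × 2.34 = 0.01275 mmol/kg = 12.75 μmol/kg
pCO2 = [CO2*]/KH = 1.275×10^-5 / 2.692×10^-2 = 474 μatm

pCO2 = 474 μatm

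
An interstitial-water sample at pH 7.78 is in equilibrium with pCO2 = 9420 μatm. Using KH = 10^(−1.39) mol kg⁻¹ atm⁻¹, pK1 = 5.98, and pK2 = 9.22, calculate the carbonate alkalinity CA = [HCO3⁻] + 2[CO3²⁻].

CA = 26.0 mmol/kg

[CO2*] = KH · pCO2 = 10^(−1.39) × 9420×10^-6 = 3.838×10^-4 mol/kg
α₀ = 1/(1 + K1/[H⁺] + K1K2/[H⁺]²) = 1/(1 + 10^+1.80 + 10^+0.36) = 0.01506
DIC = [CO2*]/α₀ = 3.838×10^-4 / 0.01506 = 25.48 mmol/kg
CA = (α₁ + 2α₂)·DIC = (0.9504 + 2×0.03451) × 25.48 = 26.0 mmol/kg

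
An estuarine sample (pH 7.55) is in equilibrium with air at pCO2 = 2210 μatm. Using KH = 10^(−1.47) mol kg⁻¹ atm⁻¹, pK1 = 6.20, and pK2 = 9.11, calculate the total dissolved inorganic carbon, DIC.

[CO2*] = KH · pCO2 = 10^(−1.47) × 2210×10^-6 = 7.488×10^-5 mol/kg
α₀ = 1/(1 + K1/[H⁺] + K1K2/[H⁺]²) = 1/(1 + 10^+1.35 + 10^-0.21) = 0.04166
DIC = [CO2*]/α₀ = 7.488×10^-5 / 0.04166 = 1.80 mmol/kg

DIC = 1.80 mmol/kg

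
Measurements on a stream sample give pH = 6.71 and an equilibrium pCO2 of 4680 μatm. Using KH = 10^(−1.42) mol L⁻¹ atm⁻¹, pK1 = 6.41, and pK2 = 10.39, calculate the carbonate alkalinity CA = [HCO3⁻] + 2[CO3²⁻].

[CO2*] = KH · pCO2 = 10^(−1.42) × 4680×10^-6 = 1.779×10^-4 mol/L
α₀ = 1/(1 + K1/[H⁺] + K1K2/[H⁺]²) = 1/(1 + 10^+0.30 + 10^-3.38) = 0.3338
DIC = [CO2*]/α₀ = 1.779×10^-4 / 0.3338 = 0.5330 mmol/L
CA = (α₁ + 2α₂)·DIC = (0.6660 + 2×0.0001392) × 0.5330 = 0.355 mmol/L

CA = 0.355 mmol/L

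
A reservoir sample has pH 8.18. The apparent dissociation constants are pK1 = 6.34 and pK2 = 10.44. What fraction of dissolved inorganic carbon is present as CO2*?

α₀ = 1 / (1 + K1/[H⁺] + K1K2/[H⁺]²) = 1 / (1 + 10^+1.84 + 10^-0.42)
   = 1 / (1 + 69.183 + 0.38019) = 1/70.563 = 0.01417

α₀ = 0.0142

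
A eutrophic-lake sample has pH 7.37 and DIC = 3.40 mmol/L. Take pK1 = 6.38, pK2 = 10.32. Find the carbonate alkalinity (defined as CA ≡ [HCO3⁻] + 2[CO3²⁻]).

CA = [HCO3⁻] + 2[CO3²⁻] = (α₁ + 2α₂)·DIC
At pH 7.37: [H⁺]/K1 = 10^-0.99 = 0.10233, K2/[H⁺] = 10^-2.95 = 0.0011220
α₁ = 1/(1 + 0.10233 + 0.0011220) = 1/1.1035 = 0.9062; α₂ = α₁·K2/[H⁺] = 0.001017
α₁ + 2α₂ = 0.9083
CA = 0.9083 × 3.40 = 3.09 mmol/L

CA = 3.09 mmol/L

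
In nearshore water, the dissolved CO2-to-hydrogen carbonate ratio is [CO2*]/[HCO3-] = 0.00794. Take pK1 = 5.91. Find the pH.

pH = 8.01

From K1 = [H⁺][HCO3-]/[CO2*]:  pH = pK1 − log₁₀([CO2*]/[HCO3-])
log₁₀(0.00794) = -2.100
pH = 5.91 − (-2.100) = 8.01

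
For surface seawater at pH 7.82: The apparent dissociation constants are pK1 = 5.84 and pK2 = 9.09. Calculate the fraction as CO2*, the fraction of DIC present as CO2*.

α₀ = 1 / (1 + K1/[H⁺] + K1K2/[H⁺]²) = 1 / (1 + 10^+1.98 + 10^+0.71)
   = 1 / (1 + 95.499 + 5.1286) = 1/101.63 = 0.009840

α₀ = 0.00984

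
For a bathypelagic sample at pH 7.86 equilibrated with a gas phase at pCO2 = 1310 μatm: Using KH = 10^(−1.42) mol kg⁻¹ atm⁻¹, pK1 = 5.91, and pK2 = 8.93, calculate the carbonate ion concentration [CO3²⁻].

[CO3²⁻] = 0.378 mmol/kg

[CO2*] = KH · pCO2 = 10^(−1.42) × 1310×10^-6 = 4.980×10^-5 mol/kg
α₀ = 1/(1 + K1/[H⁺] + K1K2/[H⁺]²) = 1/(1 + 10^+1.95 + 10^+0.88) = 0.01023
DIC = [CO2*]/α₀ = 4.980×10^-5 / 0.01023 = 4.866 mmol/kg
[CO3²⁻] = α₂·DIC; α₂ = 0.07763, so [CO3²⁻] = 0.07763 × 4.866 = 0.378 mmol/kg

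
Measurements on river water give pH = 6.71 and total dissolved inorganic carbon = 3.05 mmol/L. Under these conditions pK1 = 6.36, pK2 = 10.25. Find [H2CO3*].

α₀ = 1 / (1 + K1/[H⁺] + K1K2/[H⁺]²) = 1 / (1 + 10^+0.35 + 10^-3.19)
   = 1 / (1 + 2.2387 + 0.00064565) = 1/3.2394 = 0.3087
[CO2*] = α₀ × DIC = 0.3087 × 3.05 = 0.942 mmol/L

[CO2*] = 0.942 mmol/L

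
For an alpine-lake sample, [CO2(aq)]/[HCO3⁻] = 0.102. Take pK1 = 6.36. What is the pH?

From K1 = [H⁺][HCO3⁻]/[CO2(aq)]:  pH = pK1 − log₁₀([CO2(aq)]/[HCO3⁻])
log₁₀(0.102) = -0.991
pH = 6.36 − (-0.991) = 7.35

pH = 7.35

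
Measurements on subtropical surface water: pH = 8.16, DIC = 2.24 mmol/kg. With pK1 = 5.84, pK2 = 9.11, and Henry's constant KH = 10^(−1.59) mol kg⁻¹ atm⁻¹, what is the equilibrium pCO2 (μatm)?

α₀ = 1 / (1 + K1/[H⁺] + K1K2/[H⁺]²) = 1 / (1 + 10^+2.32 + 10^+1.37)
   = 1 / (1 + 208.93 + 23.442) = 1/233.37 = 0.004285
[CO2*] = α₀ × DIC = 0.004285 × 2.24 = 0.009598 mmol/kg = 9.598 μmol/kg
pCO2 = [CO2*]/KH = 9.598×10^-6 / 2.570×10^-2 = 373 μatm

pCO2 = 373 μatm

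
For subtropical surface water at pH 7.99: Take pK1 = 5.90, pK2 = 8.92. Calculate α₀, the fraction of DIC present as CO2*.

α₀ = 0.00722

α₀ = 1 / (1 + K1/[H⁺] + K1K2/[H⁺]²) = 1 / (1 + 10^+2.09 + 10^+1.16)
   = 1 / (1 + 123.03 + 14.454) = 1/138.48 = 0.007221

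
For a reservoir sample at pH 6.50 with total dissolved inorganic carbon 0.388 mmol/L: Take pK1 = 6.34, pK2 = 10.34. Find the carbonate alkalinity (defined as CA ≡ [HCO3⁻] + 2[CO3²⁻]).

CA = [HCO3⁻] + 2[CO3²⁻] = (α₁ + 2α₂)·DIC
At pH 6.50: [H⁺]/K1 = 10^-0.16 = 0.69183, K2/[H⁺] = 10^-3.84 = 0.00014454
α₁ = 1/(1 + 0.69183 + 0.00014454) = 1/1.6920 = 0.5910; α₂ = α₁·K2/[H⁺] = 8.543×10^-5
α₁ + 2α₂ = 0.5912
CA = 0.5912 × 0.388 = 0.229 mmol/L

CA = 0.229 mmol/L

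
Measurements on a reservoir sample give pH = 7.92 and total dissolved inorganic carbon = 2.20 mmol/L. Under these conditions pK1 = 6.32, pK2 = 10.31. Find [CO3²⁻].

[CO3²⁻] = 8.71 μmol/L

α₂ = 1 / (1 + [H⁺]/K2 + [H⁺]²/(K1K2)) = 1 / (1 + 10^+2.39 + 10^+0.79)
   = 1 / (1 + 245.47 + 6.1660) = 1/252.64 = 0.003958
[CO3²⁻] = α₂ × DIC = 0.003958 × 2.20 = 0.00871 mmol/L = 8.71 μmol/L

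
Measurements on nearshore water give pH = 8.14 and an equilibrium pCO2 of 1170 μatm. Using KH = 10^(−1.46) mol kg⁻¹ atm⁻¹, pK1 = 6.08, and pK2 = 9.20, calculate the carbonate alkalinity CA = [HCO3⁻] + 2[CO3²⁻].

[CO2*] = KH · pCO2 = 10^(−1.46) × 1170×10^-6 = 4.057×10^-5 mol/kg
α₀ = 1/(1 + K1/[H⁺] + K1K2/[H⁺]²) = 1/(1 + 10^+2.06 + 10^+1.00) = 0.007948
DIC = [CO2*]/α₀ = 4.057×10^-5 / 0.007948 = 5.104 mmol/kg
CA = (α₁ + 2α₂)·DIC = (0.9126 + 2×0.07948) × 5.104 = 5.47 mmol/kg

CA = 5.47 mmol/kg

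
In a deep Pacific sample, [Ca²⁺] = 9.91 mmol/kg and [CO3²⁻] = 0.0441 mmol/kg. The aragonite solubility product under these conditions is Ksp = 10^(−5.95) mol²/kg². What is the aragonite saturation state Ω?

Ksp = 10^(−5.95) = 1.122×10^-6
Ω = [Ca²⁺][CO3²⁻]/Ksp = (9.91×10^-3)(0.0441×10^-3) / 1.122×10^-6 = 0.390

Ω = 0.390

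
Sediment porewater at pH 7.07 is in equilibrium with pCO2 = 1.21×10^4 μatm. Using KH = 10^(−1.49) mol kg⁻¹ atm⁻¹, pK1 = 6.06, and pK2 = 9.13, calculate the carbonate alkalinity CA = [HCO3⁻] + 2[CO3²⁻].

[CO2*] = KH · pCO2 = 10^(−1.49) × 1.21×10^4×10^-6 = 3.915×10^-4 mol/kg
α₀ = 1/(1 + K1/[H⁺] + K1K2/[H⁺]²) = 1/(1 + 10^+1.01 + 10^-1.05) = 0.08832
DIC = [CO2*]/α₀ = 3.915×10^-4 / 0.08832 = 4.433 mmol/kg
CA = (α₁ + 2α₂)·DIC = (0.9038 + 2×0.007872) × 4.433 = 4.08 mmol/kg

CA = 4.08 mmol/kg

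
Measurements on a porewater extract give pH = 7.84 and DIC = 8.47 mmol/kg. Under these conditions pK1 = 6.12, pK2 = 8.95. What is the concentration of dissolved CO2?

[CO2*] = 0.147 mmol/kg

α₀ = 1 / (1 + K1/[H⁺] + K1K2/[H⁺]²) = 1 / (1 + 10^+1.72 + 10^+0.61)
   = 1 / (1 + 52.481 + 4.0738) = 1/57.555 = 0.01737
[CO2*] = α₀ × DIC = 0.01737 × 8.47 = 0.147 mmol/kg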